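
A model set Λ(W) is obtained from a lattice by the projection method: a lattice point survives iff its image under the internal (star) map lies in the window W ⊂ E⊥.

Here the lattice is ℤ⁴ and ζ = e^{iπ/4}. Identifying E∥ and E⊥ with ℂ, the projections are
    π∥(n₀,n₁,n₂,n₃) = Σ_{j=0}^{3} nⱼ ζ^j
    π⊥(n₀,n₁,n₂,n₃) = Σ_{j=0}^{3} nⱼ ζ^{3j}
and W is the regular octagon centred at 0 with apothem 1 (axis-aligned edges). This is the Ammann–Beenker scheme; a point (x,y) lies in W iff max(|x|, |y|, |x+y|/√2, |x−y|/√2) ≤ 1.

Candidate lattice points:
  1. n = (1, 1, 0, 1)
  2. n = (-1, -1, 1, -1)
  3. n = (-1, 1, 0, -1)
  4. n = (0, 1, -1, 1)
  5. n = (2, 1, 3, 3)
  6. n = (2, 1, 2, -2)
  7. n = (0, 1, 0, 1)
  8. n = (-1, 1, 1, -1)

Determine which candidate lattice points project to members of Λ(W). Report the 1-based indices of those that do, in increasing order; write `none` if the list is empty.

none

π⊥(n) = n₀ + n₁ζ³ + n₂ζ⁶ + n₃ζ⁹ where ζ = e^{iπ/4}.
#1 (1, 1, 0, 1): internal (1.0000, 1.4142); octagon support 1.7071 vs apothem 1 → ∉ W
#2 (-1, -1, 1, -1): internal (-1.0000, -2.4142); octagon support 2.4142 vs apothem 1 → ∉ W
#3 (-1, 1, 0, -1): internal (-2.4142, 0.0000); octagon support 2.4142 vs apothem 1 → ∉ W
#4 (0, 1, -1, 1): internal (0.0000, 2.4142); octagon support 2.4142 vs apothem 1 → ∉ W
#5 (2, 1, 3, 3): internal (3.4142, -0.1716); octagon support 3.4142 vs apothem 1 → ∉ W
#6 (2, 1, 2, -2): internal (-0.1213, -2.7071); octagon support 2.7071 vs apothem 1 → ∉ W
#7 (0, 1, 0, 1): internal (0.0000, 1.4142); octagon support 1.4142 vs apothem 1 → ∉ W
#8 (-1, 1, 1, -1): internal (-2.4142, -1.0000); octagon support 2.4142 vs apothem 1 → ∉ W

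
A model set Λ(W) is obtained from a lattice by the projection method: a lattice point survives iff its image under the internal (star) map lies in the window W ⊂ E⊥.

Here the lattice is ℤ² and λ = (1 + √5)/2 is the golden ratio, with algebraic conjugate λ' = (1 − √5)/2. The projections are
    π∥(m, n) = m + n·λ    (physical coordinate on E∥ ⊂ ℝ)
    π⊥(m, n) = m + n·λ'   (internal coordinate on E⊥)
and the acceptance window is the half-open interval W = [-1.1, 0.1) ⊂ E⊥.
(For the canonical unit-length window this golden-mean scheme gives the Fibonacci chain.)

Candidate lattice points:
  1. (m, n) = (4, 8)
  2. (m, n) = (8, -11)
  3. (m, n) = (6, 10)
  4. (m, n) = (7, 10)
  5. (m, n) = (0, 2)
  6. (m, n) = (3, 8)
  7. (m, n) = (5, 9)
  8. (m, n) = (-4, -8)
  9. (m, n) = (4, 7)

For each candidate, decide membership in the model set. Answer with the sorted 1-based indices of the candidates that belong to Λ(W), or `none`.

Numerically λ ≈ 1.61803 and λ' = −1/λ ≈ -0.61803.
candidate 1: (m,n)=(4,8) → π∥ = 4+8·λ ≈ 16.94427, π⊥ = 4+8·λ' ≈ -0.94427 ∈ [-1.1, 0.1) ⇒ IN Λ
candidate 2: (m,n)=(8,-11) → π∥ = 8-11·λ ≈ -9.79837, π⊥ = 8-11·λ' ≈ 14.79837 ∉ [-1.1, 0.1) ⇒ out
candidate 3: (m,n)=(6,10) → π∥ = 6+10·λ ≈ 22.18034, π⊥ = 6+10·λ' ≈ -0.18034 ∈ [-1.1, 0.1) ⇒ IN Λ
candidate 4: (m,n)=(7,10) → π∥ = 7+10·λ ≈ 23.18034, π⊥ = 7+10·λ' ≈ 0.81966 ∉ [-1.1, 0.1) ⇒ out
candidate 5: (m,n)=(0,2) → π∥ = 0+2·λ ≈ 3.23607, π⊥ = 0+2·λ' ≈ -1.23607 ∉ [-1.1, 0.1) ⇒ out
candidate 6: (m,n)=(3,8) → π∥ = 3+8·λ ≈ 15.94427, π⊥ = 3+8·λ' ≈ -1.94427 ∉ [-1.1, 0.1) ⇒ out
candidate 7: (m,n)=(5,9) → π∥ = 5+9·λ ≈ 19.56231, π⊥ = 5+9·λ' ≈ -0.56231 ∈ [-1.1, 0.1) ⇒ IN Λ
candidate 8: (m,n)=(-4,-8) → π∥ = -4-8·λ ≈ -16.94427, π⊥ = -4-8·λ' ≈ 0.94427 ∉ [-1.1, 0.1) ⇒ out
candidate 9: (m,n)=(4,7) → π∥ = 4+7·λ ≈ 15.32624, π⊥ = 4+7·λ' ≈ -0.32624 ∈ [-1.1, 0.1) ⇒ IN Λ

1, 3, 7, 9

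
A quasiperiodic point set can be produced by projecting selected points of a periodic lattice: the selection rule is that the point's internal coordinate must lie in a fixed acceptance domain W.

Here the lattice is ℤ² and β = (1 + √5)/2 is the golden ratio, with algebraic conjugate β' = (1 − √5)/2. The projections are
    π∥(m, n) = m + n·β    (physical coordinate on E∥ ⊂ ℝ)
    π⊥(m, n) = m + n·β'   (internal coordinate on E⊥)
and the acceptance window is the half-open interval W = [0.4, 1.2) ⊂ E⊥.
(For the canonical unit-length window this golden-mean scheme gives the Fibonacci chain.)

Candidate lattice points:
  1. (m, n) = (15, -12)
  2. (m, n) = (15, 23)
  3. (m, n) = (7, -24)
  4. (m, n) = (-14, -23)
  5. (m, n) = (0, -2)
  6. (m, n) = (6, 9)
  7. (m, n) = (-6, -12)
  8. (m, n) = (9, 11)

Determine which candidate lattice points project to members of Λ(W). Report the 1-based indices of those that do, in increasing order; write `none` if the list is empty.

β' = (1−√5)/2 ≈ -0.61803.
#1 (15,-12): internal coord 15 + (-12)·β' = +22.41641; +22.41641 ∉ [0.4, 1.2) → out
#2 (15,23): internal coord 15 + (23)·β' = +0.78522; +0.78522 ∈ [0.4, 1.2) → IN Λ
#3 (7,-24): internal coord 7 + (-24)·β' = +21.83282; +21.83282 ∉ [0.4, 1.2) → out
#4 (-14,-23): internal coord -14 + (-23)·β' = +0.21478; +0.21478 ∉ [0.4, 1.2) → out
#5 (0,-2): internal coord 0 + (-2)·β' = +1.23607; +1.23607 ∉ [0.4, 1.2) → out
#6 (6,9): internal coord 6 + (9)·β' = +0.43769; +0.43769 ∈ [0.4, 1.2) → IN Λ
#7 (-6,-12): internal coord -6 + (-12)·β' = +1.41641; +1.41641 ∉ [0.4, 1.2) → out
#8 (9,11): internal coord 9 + (11)·β' = +2.20163; +2.20163 ∉ [0.4, 1.2) → out

2, 6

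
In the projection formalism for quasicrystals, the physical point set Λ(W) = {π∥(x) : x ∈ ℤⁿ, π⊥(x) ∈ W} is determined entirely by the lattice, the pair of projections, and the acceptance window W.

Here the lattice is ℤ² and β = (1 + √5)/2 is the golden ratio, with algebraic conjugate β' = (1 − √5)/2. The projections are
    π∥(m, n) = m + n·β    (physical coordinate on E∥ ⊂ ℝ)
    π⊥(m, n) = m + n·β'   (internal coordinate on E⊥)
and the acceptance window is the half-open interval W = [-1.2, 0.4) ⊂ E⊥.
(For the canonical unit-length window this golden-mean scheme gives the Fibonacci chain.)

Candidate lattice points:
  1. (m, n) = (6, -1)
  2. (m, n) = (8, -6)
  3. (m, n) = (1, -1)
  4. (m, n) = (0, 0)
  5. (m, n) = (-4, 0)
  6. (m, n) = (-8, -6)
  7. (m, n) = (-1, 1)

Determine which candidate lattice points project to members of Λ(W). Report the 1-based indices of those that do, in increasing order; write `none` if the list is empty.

Compute β' = (1−√5)/2 = -0.6180, so π⊥(m,n) = m -0.6180·n.
candidate 1: (m,n)=(6,-1) → π∥ = 6-1·β ≈ 4.3820, π⊥ = 6-1·β' ≈ 6.6180 ∉ [-1.2, 0.4) ⇒ out
candidate 2: (m,n)=(8,-6) → π∥ = 8-6·β ≈ -1.7082, π⊥ = 8-6·β' ≈ 11.7082 ∉ [-1.2, 0.4) ⇒ out
candidate 3: (m,n)=(1,-1) → π∥ = 1-1·β ≈ -0.6180, π⊥ = 1-1·β' ≈ 1.6180 ∉ [-1.2, 0.4) ⇒ out
candidate 4: (m,n)=(0,0) → π∥ = 0+0·β ≈ 0.0000, π⊥ = 0+0·β' ≈ 0.0000 ∈ [-1.2, 0.4) ⇒ IN Λ
candidate 5: (m,n)=(-4,0) → π∥ = -4+0·β ≈ -4.0000, π⊥ = -4+0·β' ≈ -4.0000 ∉ [-1.2, 0.4) ⇒ out
candidate 6: (m,n)=(-8,-6) → π∥ = -8-6·β ≈ -17.7082, π⊥ = -8-6·β' ≈ -4.2918 ∉ [-1.2, 0.4) ⇒ out
candidate 7: (m,n)=(-1,1) → π∥ = -1+1·β ≈ 0.6180, π⊥ = -1+1·β' ≈ -1.6180 ∉ [-1.2, 0.4) ⇒ out

4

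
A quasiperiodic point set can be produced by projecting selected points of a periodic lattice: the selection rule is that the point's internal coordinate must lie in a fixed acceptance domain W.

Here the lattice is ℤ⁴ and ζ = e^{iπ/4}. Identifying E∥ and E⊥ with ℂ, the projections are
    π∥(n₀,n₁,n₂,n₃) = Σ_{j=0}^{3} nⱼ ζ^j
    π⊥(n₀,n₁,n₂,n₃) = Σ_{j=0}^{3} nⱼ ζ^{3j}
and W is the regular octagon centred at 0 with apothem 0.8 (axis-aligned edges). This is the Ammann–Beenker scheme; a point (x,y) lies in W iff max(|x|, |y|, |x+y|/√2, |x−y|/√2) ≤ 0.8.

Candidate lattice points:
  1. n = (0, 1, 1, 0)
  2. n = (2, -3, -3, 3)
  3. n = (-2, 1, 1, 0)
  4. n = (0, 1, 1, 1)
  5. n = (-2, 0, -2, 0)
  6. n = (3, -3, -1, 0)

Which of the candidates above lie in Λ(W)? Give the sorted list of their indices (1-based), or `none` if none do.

1, 4

With ζ = e^{iπ/4} the internal vectors are ζ^0,ζ^3,ζ^6,ζ^9.
candidate 1: n = (0, 1, 1, 0) → π⊥ ≈ (-0.707107, -0.292893); max(|x|,|y|,|x±y|/√2) = 0.707107 ≤ 0.8 ⇒ ∈ W
candidate 2: n = (2, -3, -3, 3) → π⊥ ≈ (+6.242641, +3.000000); max(|x|,|y|,|x±y|/√2) = 6.535534 > 0.8 ⇒ ∉ W
candidate 3: n = (-2, 1, 1, 0) → π⊥ ≈ (-2.707107, -0.292893); max(|x|,|y|,|x±y|/√2) = 2.707107 > 0.8 ⇒ ∉ W
candidate 4: n = (0, 1, 1, 1) → π⊥ ≈ (+0.000000, +0.414214); max(|x|,|y|,|x±y|/√2) = 0.414214 ≤ 0.8 ⇒ ∈ W
candidate 5: n = (-2, 0, -2, 0) → π⊥ ≈ (-2.000000, +2.000000); max(|x|,|y|,|x±y|/√2) = 2.828427 > 0.8 ⇒ ∉ W
candidate 6: n = (3, -3, -1, 0) → π⊥ ≈ (+5.121320, -1.121320); max(|x|,|y|,|x±y|/√2) = 5.121320 > 0.8 ⇒ ∉ W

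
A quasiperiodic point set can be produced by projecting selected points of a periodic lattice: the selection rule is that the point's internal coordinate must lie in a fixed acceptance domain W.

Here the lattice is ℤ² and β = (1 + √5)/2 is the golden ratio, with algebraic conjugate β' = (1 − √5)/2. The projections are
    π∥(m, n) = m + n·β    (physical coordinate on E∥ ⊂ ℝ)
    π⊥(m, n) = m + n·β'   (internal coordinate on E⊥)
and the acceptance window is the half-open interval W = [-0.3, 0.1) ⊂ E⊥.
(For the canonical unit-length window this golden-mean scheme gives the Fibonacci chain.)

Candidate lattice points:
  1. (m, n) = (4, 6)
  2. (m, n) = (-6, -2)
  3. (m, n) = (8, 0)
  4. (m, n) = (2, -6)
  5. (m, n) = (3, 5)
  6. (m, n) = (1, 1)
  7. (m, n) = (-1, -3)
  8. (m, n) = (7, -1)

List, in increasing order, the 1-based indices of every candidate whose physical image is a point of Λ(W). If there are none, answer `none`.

5

β' = (1−√5)/2 ≈ -0.6180.
[1] lift (4,6): star map gives 0.2918; window check -0.3 ≤ 0.2918 < 0.1 is false → out
[2] lift (-6,-2): star map gives -4.7639; window check -0.3 ≤ -4.7639 < 0.1 is false → out
[3] lift (8,0): star map gives 8.0000; window check -0.3 ≤ 8.0000 < 0.1 is false → out
[4] lift (2,-6): star map gives 5.7082; window check -0.3 ≤ 5.7082 < 0.1 is false → out
[5] lift (3,5): star map gives -0.0902; window check -0.3 ≤ -0.0902 < 0.1 is true → IN Λ
[6] lift (1,1): star map gives 0.3820; window check -0.3 ≤ 0.3820 < 0.1 is false → out
[7] lift (-1,-3): star map gives 0.8541; window check -0.3 ≤ 0.8541 < 0.1 is false → out
[8] lift (7,-1): star map gives 7.6180; window check -0.3 ≤ 7.6180 < 0.1 is false → out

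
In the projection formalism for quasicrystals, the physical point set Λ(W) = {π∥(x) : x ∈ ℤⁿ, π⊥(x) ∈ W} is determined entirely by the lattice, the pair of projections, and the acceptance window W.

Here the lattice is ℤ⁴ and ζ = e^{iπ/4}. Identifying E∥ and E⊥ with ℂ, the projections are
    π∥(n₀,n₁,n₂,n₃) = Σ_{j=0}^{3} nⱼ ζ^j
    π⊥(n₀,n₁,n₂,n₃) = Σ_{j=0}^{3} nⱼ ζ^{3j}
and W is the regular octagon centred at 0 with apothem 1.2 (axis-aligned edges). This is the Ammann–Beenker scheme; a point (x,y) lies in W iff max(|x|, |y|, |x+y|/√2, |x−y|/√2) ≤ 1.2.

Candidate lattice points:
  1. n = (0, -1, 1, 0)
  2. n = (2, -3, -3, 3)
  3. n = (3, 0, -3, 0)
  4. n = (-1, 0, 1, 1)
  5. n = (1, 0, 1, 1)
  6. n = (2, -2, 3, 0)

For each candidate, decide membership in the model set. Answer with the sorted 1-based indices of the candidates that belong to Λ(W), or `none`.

Internal map: ζ^{3j} for j=0..3 gives (1,0), (−√2/2,√2/2), (0,−1), (√2/2,√2/2).
candidate 1: n = (0, -1, 1, 0) → π⊥ ≈ (+0.7071, -1.7071); max(|x|,|y|,|x±y|/√2) = 1.7071 > 1.2 ⇒ ∉ W
candidate 2: n = (2, -3, -3, 3) → π⊥ ≈ (+6.2426, +3.0000); max(|x|,|y|,|x±y|/√2) = 6.5355 > 1.2 ⇒ ∉ W
candidate 3: n = (3, 0, -3, 0) → π⊥ ≈ (+3.0000, +3.0000); max(|x|,|y|,|x±y|/√2) = 4.2426 > 1.2 ⇒ ∉ W
candidate 4: n = (-1, 0, 1, 1) → π⊥ ≈ (-0.2929, -0.2929); max(|x|,|y|,|x±y|/√2) = 0.4142 ≤ 1.2 ⇒ ∈ W
candidate 5: n = (1, 0, 1, 1) → π⊥ ≈ (+1.7071, -0.2929); max(|x|,|y|,|x±y|/√2) = 1.7071 > 1.2 ⇒ ∉ W
candidate 6: n = (2, -2, 3, 0) → π⊥ ≈ (+3.4142, -4.4142); max(|x|,|y|,|x±y|/√2) = 5.5355 > 1.2 ⇒ ∉ W

4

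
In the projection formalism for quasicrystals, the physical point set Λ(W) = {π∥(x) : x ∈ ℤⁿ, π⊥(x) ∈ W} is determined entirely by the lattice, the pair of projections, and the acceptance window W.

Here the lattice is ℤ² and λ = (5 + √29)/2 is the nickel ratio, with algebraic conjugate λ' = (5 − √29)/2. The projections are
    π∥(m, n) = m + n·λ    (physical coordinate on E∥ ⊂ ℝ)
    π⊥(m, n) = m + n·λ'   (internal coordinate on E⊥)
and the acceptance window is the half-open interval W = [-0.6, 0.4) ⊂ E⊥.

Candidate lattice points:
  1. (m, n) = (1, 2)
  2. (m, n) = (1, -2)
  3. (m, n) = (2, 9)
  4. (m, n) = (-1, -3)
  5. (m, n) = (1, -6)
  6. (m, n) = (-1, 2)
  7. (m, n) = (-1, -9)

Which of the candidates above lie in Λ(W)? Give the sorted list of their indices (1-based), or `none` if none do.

Compute λ' = (5−√29)/2 = -0.1926, so π⊥(m,n) = m -0.1926·n.
#1 (1,2): internal coord 1 + (2)·λ' = +0.6148; +0.6148 ∉ [-0.6, 0.4) → out
#2 (1,-2): internal coord 1 + (-2)·λ' = +1.3852; +1.3852 ∉ [-0.6, 0.4) → out
#3 (2,9): internal coord 2 + (9)·λ' = +0.2668; +0.2668 ∈ [-0.6, 0.4) → IN Λ
#4 (-1,-3): internal coord -1 + (-3)·λ' = -0.4223; -0.4223 ∈ [-0.6, 0.4) → IN Λ
#5 (1,-6): internal coord 1 + (-6)·λ' = +2.1555; +2.1555 ∉ [-0.6, 0.4) → out
#6 (-1,2): internal coord -1 + (2)·λ' = -1.3852; -1.3852 ∉ [-0.6, 0.4) → out
#7 (-1,-9): internal coord -1 + (-9)·λ' = +0.7332; +0.7332 ∉ [-0.6, 0.4) → out

3, 4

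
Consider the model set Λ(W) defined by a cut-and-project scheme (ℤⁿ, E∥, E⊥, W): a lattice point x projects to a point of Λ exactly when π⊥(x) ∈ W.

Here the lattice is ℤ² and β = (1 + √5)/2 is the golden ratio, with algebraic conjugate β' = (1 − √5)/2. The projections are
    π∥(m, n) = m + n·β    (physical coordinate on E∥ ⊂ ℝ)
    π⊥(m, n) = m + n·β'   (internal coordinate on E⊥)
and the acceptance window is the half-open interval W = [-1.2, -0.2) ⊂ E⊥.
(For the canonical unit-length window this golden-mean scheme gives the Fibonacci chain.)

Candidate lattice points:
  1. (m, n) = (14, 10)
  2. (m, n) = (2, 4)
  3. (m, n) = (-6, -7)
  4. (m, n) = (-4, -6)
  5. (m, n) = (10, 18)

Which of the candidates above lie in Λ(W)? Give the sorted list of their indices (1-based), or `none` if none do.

2, 4, 5

Numerically β ≈ 1.6180 and β' = −1/β ≈ -0.6180.
[1] lift (14,10): star map gives 7.8197; window check -1.2 ≤ 7.8197 < -0.2 is false → out
[2] lift (2,4): star map gives -0.4721; window check -1.2 ≤ -0.4721 < -0.2 is true → IN Λ
[3] lift (-6,-7): star map gives -1.6738; window check -1.2 ≤ -1.6738 < -0.2 is false → out
[4] lift (-4,-6): star map gives -0.2918; window check -1.2 ≤ -0.2918 < -0.2 is true → IN Λ
[5] lift (10,18): star map gives -1.1246; window check -1.2 ≤ -1.1246 < -0.2 is true → IN Λ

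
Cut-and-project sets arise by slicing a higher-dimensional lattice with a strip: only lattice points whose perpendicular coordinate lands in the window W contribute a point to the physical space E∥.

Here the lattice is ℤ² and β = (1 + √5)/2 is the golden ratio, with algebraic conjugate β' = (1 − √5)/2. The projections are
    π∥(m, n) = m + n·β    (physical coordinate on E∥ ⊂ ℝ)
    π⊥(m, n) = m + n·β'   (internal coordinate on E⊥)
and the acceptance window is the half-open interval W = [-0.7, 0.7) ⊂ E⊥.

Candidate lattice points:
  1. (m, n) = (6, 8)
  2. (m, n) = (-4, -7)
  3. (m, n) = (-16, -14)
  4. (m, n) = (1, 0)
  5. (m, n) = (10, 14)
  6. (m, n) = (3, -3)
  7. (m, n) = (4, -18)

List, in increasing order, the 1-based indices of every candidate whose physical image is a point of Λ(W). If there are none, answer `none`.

2

Numerically β ≈ 1.618034 and β' = −1/β ≈ -0.618034.
[1] lift (6,8): star map gives 1.055728; window check -0.7 ≤ 1.055728 < 0.7 is false → out
[2] lift (-4,-7): star map gives 0.326238; window check -0.7 ≤ 0.326238 < 0.7 is true → IN Λ
[3] lift (-16,-14): star map gives -7.347524; window check -0.7 ≤ -7.347524 < 0.7 is false → out
[4] lift (1,0): star map gives 1.000000; window check -0.7 ≤ 1.000000 < 0.7 is false → out
[5] lift (10,14): star map gives 1.347524; window check -0.7 ≤ 1.347524 < 0.7 is false → out
[6] lift (3,-3): star map gives 4.854102; window check -0.7 ≤ 4.854102 < 0.7 is false → out
[7] lift (4,-18): star map gives 15.124612; window check -0.7 ≤ 15.124612 < 0.7 is false → out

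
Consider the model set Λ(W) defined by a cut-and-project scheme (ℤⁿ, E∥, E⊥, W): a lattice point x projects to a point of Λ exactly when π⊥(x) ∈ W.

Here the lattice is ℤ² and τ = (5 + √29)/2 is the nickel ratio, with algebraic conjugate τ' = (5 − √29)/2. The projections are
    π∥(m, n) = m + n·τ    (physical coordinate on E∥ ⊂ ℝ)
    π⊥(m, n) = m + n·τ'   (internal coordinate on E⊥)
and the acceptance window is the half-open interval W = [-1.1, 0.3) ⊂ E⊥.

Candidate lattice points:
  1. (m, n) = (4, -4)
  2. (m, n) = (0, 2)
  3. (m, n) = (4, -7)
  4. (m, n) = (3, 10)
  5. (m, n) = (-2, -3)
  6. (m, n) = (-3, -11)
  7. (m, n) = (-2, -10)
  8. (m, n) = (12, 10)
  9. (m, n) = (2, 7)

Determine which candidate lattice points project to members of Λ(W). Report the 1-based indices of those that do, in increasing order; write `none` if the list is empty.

2, 6, 7

Compute τ' = (5−√29)/2 = -0.19258, so π⊥(m,n) = m -0.19258·n.
candidate 1: (m,n)=(4,-4) → π∥ = 4-4·τ ≈ -16.77033, π⊥ = 4-4·τ' ≈ 4.77033 ∉ [-1.1, 0.3) ⇒ out
candidate 2: (m,n)=(0,2) → π∥ = 0+2·τ ≈ 10.38516, π⊥ = 0+2·τ' ≈ -0.38516 ∈ [-1.1, 0.3) ⇒ IN Λ
candidate 3: (m,n)=(4,-7) → π∥ = 4-7·τ ≈ -32.34808, π⊥ = 4-7·τ' ≈ 5.34808 ∉ [-1.1, 0.3) ⇒ out
candidate 4: (m,n)=(3,10) → π∥ = 3+10·τ ≈ 54.92582, π⊥ = 3+10·τ' ≈ 1.07418 ∉ [-1.1, 0.3) ⇒ out
candidate 5: (m,n)=(-2,-3) → π∥ = -2-3·τ ≈ -17.57775, π⊥ = -2-3·τ' ≈ -1.42225 ∉ [-1.1, 0.3) ⇒ out
candidate 6: (m,n)=(-3,-11) → π∥ = -3-11·τ ≈ -60.11841, π⊥ = -3-11·τ' ≈ -0.88159 ∈ [-1.1, 0.3) ⇒ IN Λ
candidate 7: (m,n)=(-2,-10) → π∥ = -2-10·τ ≈ -53.92582, π⊥ = -2-10·τ' ≈ -0.07418 ∈ [-1.1, 0.3) ⇒ IN Λ
candidate 8: (m,n)=(12,10) → π∥ = 12+10·τ ≈ 63.92582, π⊥ = 12+10·τ' ≈ 10.07418 ∉ [-1.1, 0.3) ⇒ out
candidate 9: (m,n)=(2,7) → π∥ = 2+7·τ ≈ 38.34808, π⊥ = 2+7·τ' ≈ 0.65192 ∉ [-1.1, 0.3) ⇒ out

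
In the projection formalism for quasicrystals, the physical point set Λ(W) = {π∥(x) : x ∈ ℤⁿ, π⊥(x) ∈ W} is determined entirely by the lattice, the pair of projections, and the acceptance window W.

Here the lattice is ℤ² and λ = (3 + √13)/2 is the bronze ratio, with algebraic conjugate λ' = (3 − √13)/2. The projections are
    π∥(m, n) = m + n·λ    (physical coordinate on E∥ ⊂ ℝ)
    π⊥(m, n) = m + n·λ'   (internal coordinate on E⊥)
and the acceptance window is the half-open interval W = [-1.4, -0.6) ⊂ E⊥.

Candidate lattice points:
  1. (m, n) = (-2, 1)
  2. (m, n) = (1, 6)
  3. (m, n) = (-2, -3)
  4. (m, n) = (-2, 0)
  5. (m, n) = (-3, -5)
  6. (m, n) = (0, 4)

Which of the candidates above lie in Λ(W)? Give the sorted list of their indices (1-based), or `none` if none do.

Numerically λ ≈ 3.302776 and λ' = −1/λ ≈ -0.302776.
#1 (-2,1): internal coord -2 + (1)·λ' = -2.302776; -2.302776 ∉ [-1.4, -0.6) → out
#2 (1,6): internal coord 1 + (6)·λ' = -0.816654; -0.816654 ∈ [-1.4, -0.6) → IN Λ
#3 (-2,-3): internal coord -2 + (-3)·λ' = -1.091673; -1.091673 ∈ [-1.4, -0.6) → IN Λ
#4 (-2,0): internal coord -2 + (0)·λ' = -2.000000; -2.000000 ∉ [-1.4, -0.6) → out
#5 (-3,-5): internal coord -3 + (-5)·λ' = -1.486122; -1.486122 ∉ [-1.4, -0.6) → out
#6 (0,4): internal coord 0 + (4)·λ' = -1.211103; -1.211103 ∈ [-1.4, -0.6) → IN Λ

2, 3, 6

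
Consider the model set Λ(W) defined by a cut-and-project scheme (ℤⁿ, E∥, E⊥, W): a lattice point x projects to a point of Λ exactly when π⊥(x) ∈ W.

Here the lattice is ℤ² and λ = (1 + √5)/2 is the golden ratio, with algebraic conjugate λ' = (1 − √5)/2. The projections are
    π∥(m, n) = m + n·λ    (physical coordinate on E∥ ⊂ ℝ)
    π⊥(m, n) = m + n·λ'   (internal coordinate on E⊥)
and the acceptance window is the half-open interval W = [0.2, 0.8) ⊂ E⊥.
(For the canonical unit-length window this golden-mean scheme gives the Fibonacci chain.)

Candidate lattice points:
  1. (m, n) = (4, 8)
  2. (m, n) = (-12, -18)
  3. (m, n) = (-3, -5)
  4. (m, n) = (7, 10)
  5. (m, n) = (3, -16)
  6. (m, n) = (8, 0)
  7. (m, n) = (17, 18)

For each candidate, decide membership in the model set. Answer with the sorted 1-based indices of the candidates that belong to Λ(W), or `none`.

Numerically λ ≈ 1.61803 and λ' = −1/λ ≈ -0.61803.
#1 (4,8): internal coord 4 + (8)·λ' = -0.94427; -0.94427 ∉ [0.2, 0.8) → out
#2 (-12,-18): internal coord -12 + (-18)·λ' = -0.87539; -0.87539 ∉ [0.2, 0.8) → out
#3 (-3,-5): internal coord -3 + (-5)·λ' = +0.09017; +0.09017 ∉ [0.2, 0.8) → out
#4 (7,10): internal coord 7 + (10)·λ' = +0.81966; +0.81966 ∉ [0.2, 0.8) → out
#5 (3,-16): internal coord 3 + (-16)·λ' = +12.88854; +12.88854 ∉ [0.2, 0.8) → out
#6 (8,0): internal coord 8 + (0)·λ' = +8.00000; +8.00000 ∉ [0.2, 0.8) → out
#7 (17,18): internal coord 17 + (18)·λ' = +5.87539; +5.87539 ∉ [0.2, 0.8) → out

none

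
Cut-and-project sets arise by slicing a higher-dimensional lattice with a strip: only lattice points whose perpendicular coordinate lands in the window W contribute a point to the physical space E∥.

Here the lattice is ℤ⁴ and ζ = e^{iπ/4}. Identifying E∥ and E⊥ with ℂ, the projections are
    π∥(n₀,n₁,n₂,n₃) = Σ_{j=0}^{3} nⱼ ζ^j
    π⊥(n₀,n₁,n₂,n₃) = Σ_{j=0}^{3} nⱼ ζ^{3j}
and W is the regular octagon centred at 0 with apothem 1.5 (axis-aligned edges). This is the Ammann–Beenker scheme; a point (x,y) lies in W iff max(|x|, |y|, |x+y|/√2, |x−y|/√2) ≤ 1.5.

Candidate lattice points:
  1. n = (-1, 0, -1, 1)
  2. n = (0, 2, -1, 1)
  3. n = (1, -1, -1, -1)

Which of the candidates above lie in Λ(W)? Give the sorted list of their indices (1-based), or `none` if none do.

3

With ζ = e^{iπ/4} the internal vectors are ζ^0,ζ^3,ζ^6,ζ^9.
candidate 1: n = (-1, 0, -1, 1) → π⊥ ≈ (-0.29289, +1.70711); max(|x|,|y|,|x±y|/√2) = 1.70711 > 1.5 ⇒ ∉ W
candidate 2: n = (0, 2, -1, 1) → π⊥ ≈ (-0.70711, +3.12132); max(|x|,|y|,|x±y|/√2) = 3.12132 > 1.5 ⇒ ∉ W
candidate 3: n = (1, -1, -1, -1) → π⊥ ≈ (+1.00000, -0.41421); max(|x|,|y|,|x±y|/√2) = 1.00000 ≤ 1.5 ⇒ ∈ W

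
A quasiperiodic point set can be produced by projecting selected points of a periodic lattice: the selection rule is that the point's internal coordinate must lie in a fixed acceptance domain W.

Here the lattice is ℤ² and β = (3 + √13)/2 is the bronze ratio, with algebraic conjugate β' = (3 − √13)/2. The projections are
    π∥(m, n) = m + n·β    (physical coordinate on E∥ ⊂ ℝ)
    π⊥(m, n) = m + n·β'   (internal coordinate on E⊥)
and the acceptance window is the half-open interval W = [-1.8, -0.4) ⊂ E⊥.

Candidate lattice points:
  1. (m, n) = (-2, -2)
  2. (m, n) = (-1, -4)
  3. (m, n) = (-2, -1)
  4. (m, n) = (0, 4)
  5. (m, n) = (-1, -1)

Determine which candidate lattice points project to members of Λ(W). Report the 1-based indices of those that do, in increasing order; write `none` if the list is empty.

1, 3, 4, 5

β' = (3−√13)/2 ≈ -0.30278.
#1 (-2,-2): internal coord -2 + (-2)·β' = -1.39445; -1.39445 ∈ [-1.8, -0.4) → IN Λ
#2 (-1,-4): internal coord -1 + (-4)·β' = +0.21110; +0.21110 ∉ [-1.8, -0.4) → out
#3 (-2,-1): internal coord -2 + (-1)·β' = -1.69722; -1.69722 ∈ [-1.8, -0.4) → IN Λ
#4 (0,4): internal coord 0 + (4)·β' = -1.21110; -1.21110 ∈ [-1.8, -0.4) → IN Λ
#5 (-1,-1): internal coord -1 + (-1)·β' = -0.69722; -0.69722 ∈ [-1.8, -0.4) → IN Λ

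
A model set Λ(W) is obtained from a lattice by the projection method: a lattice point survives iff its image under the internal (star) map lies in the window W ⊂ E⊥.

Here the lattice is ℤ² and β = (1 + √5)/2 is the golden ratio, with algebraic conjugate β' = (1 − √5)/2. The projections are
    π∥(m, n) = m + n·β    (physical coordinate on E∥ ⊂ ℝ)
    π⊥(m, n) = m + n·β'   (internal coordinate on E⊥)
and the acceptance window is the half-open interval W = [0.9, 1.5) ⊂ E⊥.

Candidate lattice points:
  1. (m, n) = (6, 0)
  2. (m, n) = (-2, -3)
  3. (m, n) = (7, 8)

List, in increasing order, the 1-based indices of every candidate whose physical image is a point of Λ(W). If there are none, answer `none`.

Compute β' = (1−√5)/2 = -0.61803, so π⊥(m,n) = m -0.61803·n.
[1] lift (6,0): star map gives 6.00000; window check 0.9 ≤ 6.00000 < 1.5 is false → out
[2] lift (-2,-3): star map gives -0.14590; window check 0.9 ≤ -0.14590 < 1.5 is false → out
[3] lift (7,8): star map gives 2.05573; window check 0.9 ≤ 2.05573 < 1.5 is false → out

none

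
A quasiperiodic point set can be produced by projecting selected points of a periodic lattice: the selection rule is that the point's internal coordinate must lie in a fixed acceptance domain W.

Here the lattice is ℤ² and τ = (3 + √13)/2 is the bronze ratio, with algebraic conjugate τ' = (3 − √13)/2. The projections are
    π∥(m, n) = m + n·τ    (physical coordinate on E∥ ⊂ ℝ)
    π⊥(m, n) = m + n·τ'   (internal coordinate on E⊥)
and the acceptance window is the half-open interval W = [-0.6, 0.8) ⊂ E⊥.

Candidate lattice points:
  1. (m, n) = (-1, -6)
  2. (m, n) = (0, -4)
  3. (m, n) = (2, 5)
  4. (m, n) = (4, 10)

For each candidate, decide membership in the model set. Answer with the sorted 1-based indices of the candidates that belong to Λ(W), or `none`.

Compute τ' = (3−√13)/2 = -0.302776, so π⊥(m,n) = m -0.302776·n.
[1] lift (-1,-6): star map gives 0.816654; window check -0.6 ≤ 0.816654 < 0.8 is false → out
[2] lift (0,-4): star map gives 1.211103; window check -0.6 ≤ 1.211103 < 0.8 is false → out
[3] lift (2,5): star map gives 0.486122; window check -0.6 ≤ 0.486122 < 0.8 is true → IN Λ
[4] lift (4,10): star map gives 0.972244; window check -0.6 ≤ 0.972244 < 0.8 is false → out

3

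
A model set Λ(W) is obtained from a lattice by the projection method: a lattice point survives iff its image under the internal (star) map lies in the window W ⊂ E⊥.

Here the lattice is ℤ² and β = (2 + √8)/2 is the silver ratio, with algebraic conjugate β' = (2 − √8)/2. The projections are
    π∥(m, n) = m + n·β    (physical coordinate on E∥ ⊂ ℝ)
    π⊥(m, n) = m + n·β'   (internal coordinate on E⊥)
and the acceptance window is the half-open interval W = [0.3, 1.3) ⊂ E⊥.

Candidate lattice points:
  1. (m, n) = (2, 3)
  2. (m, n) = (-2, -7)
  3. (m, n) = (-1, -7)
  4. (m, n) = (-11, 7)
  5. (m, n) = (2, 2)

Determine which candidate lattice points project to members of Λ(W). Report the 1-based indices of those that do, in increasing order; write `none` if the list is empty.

Numerically β ≈ 2.41421 and β' = −1/β ≈ -0.41421.
[1] lift (2,3): star map gives 0.75736; window check 0.3 ≤ 0.75736 < 1.3 is true → IN Λ
[2] lift (-2,-7): star map gives 0.89949; window check 0.3 ≤ 0.89949 < 1.3 is true → IN Λ
[3] lift (-1,-7): star map gives 1.89949; window check 0.3 ≤ 1.89949 < 1.3 is false → out
[4] lift (-11,7): star map gives -13.89949; window check 0.3 ≤ -13.89949 < 1.3 is false → out
[5] lift (2,2): star map gives 1.17157; window check 0.3 ≤ 1.17157 < 1.3 is true → IN Λ

1, 2, 5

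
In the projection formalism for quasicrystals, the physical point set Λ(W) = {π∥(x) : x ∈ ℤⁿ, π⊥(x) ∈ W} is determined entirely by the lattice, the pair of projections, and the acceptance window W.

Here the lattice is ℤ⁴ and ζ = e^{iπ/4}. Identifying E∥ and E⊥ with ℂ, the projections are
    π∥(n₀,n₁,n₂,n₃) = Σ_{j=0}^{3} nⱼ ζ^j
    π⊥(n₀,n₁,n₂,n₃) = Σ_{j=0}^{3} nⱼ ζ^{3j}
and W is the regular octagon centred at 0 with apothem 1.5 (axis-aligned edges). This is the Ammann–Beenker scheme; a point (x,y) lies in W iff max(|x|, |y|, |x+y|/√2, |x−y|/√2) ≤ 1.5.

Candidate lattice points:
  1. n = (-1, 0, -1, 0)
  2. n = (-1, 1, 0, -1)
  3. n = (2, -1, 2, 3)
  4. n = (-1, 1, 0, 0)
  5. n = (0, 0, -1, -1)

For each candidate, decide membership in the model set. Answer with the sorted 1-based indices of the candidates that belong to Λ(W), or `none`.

1, 5

π⊥(n) = n₀ + n₁ζ³ + n₂ζ⁶ + n₃ζ⁹ where ζ = e^{iπ/4}.
#1 (-1, 0, -1, 0): internal (-1.00000, 1.00000); octagon support 1.41421 vs apothem 1.5 → ∈ W
#2 (-1, 1, 0, -1): internal (-2.41421, 0.00000); octagon support 2.41421 vs apothem 1.5 → ∉ W
#3 (2, -1, 2, 3): internal (4.82843, -0.58579); octagon support 4.82843 vs apothem 1.5 → ∉ W
#4 (-1, 1, 0, 0): internal (-1.70711, 0.70711); octagon support 1.70711 vs apothem 1.5 → ∉ W
#5 (0, 0, -1, -1): internal (-0.70711, 0.29289); octagon support 0.70711 vs apothem 1.5 → ∈ W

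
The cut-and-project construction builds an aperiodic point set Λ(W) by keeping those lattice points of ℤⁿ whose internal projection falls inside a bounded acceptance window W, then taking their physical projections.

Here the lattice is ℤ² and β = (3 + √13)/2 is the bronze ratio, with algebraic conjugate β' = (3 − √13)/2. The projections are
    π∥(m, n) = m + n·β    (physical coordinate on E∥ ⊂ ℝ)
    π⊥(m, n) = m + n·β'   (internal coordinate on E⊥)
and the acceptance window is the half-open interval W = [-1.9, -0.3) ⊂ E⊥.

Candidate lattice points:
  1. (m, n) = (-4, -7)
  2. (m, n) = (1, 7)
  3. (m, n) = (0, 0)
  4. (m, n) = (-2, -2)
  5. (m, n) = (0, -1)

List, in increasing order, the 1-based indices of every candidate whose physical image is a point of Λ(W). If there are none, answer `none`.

Numerically β ≈ 3.30278 and β' = −1/β ≈ -0.30278.
#1 (-4,-7): internal coord -4 + (-7)·β' = -1.88057; -1.88057 ∈ [-1.9, -0.3) → IN Λ
#2 (1,7): internal coord 1 + (7)·β' = -1.11943; -1.11943 ∈ [-1.9, -0.3) → IN Λ
#3 (0,0): internal coord 0 + (0)·β' = +0.00000; +0.00000 ∉ [-1.9, -0.3) → out
#4 (-2,-2): internal coord -2 + (-2)·β' = -1.39445; -1.39445 ∈ [-1.9, -0.3) → IN Λ
#5 (0,-1): internal coord 0 + (-1)·β' = +0.30278; +0.30278 ∉ [-1.9, -0.3) → out

1, 2, 4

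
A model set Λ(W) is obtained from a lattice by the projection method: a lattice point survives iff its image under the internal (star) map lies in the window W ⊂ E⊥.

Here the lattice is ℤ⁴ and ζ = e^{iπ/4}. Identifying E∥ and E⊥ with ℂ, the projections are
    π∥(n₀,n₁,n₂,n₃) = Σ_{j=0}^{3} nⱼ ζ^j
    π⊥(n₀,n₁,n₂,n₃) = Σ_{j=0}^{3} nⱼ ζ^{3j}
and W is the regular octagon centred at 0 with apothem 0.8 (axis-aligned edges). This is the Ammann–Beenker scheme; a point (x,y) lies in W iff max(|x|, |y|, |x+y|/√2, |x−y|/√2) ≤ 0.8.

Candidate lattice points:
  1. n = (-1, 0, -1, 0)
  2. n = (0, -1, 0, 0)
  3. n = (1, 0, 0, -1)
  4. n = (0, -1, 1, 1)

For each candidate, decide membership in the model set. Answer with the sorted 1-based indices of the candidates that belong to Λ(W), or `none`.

π⊥(n) = n₀ + n₁ζ³ + n₂ζ⁶ + n₃ζ⁹ where ζ = e^{iπ/4}.
candidate 1: n = (-1, 0, -1, 0) → π⊥ ≈ (-1.00000, +1.00000); max(|x|,|y|,|x±y|/√2) = 1.41421 > 0.8 ⇒ ∉ W
candidate 2: n = (0, -1, 0, 0) → π⊥ ≈ (+0.70711, -0.70711); max(|x|,|y|,|x±y|/√2) = 1.00000 > 0.8 ⇒ ∉ W
candidate 3: n = (1, 0, 0, -1) → π⊥ ≈ (+0.29289, -0.70711); max(|x|,|y|,|x±y|/√2) = 0.70711 ≤ 0.8 ⇒ ∈ W
candidate 4: n = (0, -1, 1, 1) → π⊥ ≈ (+1.41421, -1.00000); max(|x|,|y|,|x±y|/√2) = 1.70711 > 0.8 ⇒ ∉ W

3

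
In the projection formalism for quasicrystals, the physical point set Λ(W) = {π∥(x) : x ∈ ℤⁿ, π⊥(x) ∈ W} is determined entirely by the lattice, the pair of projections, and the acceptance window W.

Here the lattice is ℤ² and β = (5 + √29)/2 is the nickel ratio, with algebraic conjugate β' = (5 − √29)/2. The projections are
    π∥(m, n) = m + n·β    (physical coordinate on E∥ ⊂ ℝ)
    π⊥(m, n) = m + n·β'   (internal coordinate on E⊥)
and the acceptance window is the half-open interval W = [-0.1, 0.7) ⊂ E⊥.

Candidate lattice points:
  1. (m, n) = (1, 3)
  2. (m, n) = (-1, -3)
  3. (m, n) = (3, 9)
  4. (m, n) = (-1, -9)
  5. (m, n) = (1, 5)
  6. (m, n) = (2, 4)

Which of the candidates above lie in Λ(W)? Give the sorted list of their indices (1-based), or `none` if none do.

1, 5

β' = (5−√29)/2 ≈ -0.1926.
#1 (1,3): internal coord 1 + (3)·β' = +0.4223; +0.4223 ∈ [-0.1, 0.7) → IN Λ
#2 (-1,-3): internal coord -1 + (-3)·β' = -0.4223; -0.4223 ∉ [-0.1, 0.7) → out
#3 (3,9): internal coord 3 + (9)·β' = +1.2668; +1.2668 ∉ [-0.1, 0.7) → out
#4 (-1,-9): internal coord -1 + (-9)·β' = +0.7332; +0.7332 ∉ [-0.1, 0.7) → out
#5 (1,5): internal coord 1 + (5)·β' = +0.0371; +0.0371 ∈ [-0.1, 0.7) → IN Λ
#6 (2,4): internal coord 2 + (4)·β' = +1.2297; +1.2297 ∉ [-0.1, 0.7) → out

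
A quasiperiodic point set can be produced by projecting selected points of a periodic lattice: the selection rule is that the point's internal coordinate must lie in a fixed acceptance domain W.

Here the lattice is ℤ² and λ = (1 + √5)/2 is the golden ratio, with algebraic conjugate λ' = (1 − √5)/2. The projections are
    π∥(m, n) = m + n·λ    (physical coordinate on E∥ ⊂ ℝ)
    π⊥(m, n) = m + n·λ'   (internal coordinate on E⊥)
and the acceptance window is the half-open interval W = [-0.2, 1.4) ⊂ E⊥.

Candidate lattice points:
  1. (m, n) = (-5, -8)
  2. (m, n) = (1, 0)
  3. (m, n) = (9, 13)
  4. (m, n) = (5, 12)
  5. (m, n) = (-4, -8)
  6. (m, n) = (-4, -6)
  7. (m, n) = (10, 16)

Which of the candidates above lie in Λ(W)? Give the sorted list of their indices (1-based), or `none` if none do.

λ' = (1−√5)/2 ≈ -0.61803.
#1 (-5,-8): internal coord -5 + (-8)·λ' = -0.05573; -0.05573 ∈ [-0.2, 1.4) → IN Λ
#2 (1,0): internal coord 1 + (0)·λ' = +1.00000; +1.00000 ∈ [-0.2, 1.4) → IN Λ
#3 (9,13): internal coord 9 + (13)·λ' = +0.96556; +0.96556 ∈ [-0.2, 1.4) → IN Λ
#4 (5,12): internal coord 5 + (12)·λ' = -2.41641; -2.41641 ∉ [-0.2, 1.4) → out
#5 (-4,-8): internal coord -4 + (-8)·λ' = +0.94427; +0.94427 ∈ [-0.2, 1.4) → IN Λ
#6 (-4,-6): internal coord -4 + (-6)·λ' = -0.29180; -0.29180 ∉ [-0.2, 1.4) → out
#7 (10,16): internal coord 10 + (16)·λ' = +0.11146; +0.11146 ∈ [-0.2, 1.4) → IN Λ

1, 2, 3, 5, 7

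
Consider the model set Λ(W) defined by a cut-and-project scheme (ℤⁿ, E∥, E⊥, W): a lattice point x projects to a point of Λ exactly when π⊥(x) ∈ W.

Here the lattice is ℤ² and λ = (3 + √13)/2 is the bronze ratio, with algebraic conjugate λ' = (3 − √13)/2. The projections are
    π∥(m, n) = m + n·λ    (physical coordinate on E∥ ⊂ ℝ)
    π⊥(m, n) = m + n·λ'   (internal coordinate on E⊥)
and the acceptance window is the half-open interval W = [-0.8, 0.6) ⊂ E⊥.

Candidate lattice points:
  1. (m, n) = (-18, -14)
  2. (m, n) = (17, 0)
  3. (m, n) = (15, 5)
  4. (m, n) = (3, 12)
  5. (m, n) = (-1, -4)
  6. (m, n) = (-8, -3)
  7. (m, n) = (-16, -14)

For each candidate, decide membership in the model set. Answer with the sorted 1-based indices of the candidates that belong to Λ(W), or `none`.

λ' = (3−√13)/2 ≈ -0.3028.
candidate 1: (m,n)=(-18,-14) → π∥ = -18-14·λ ≈ -64.2389, π⊥ = -18-14·λ' ≈ -13.7611 ∉ [-0.8, 0.6) ⇒ out
candidate 2: (m,n)=(17,0) → π∥ = 17+0·λ ≈ 17.0000, π⊥ = 17+0·λ' ≈ 17.0000 ∉ [-0.8, 0.6) ⇒ out
candidate 3: (m,n)=(15,5) → π∥ = 15+5·λ ≈ 31.5139, π⊥ = 15+5·λ' ≈ 13.4861 ∉ [-0.8, 0.6) ⇒ out
candidate 4: (m,n)=(3,12) → π∥ = 3+12·λ ≈ 42.6333, π⊥ = 3+12·λ' ≈ -0.6333 ∈ [-0.8, 0.6) ⇒ IN Λ
candidate 5: (m,n)=(-1,-4) → π∥ = -1-4·λ ≈ -14.2111, π⊥ = -1-4·λ' ≈ 0.2111 ∈ [-0.8, 0.6) ⇒ IN Λ
candidate 6: (m,n)=(-8,-3) → π∥ = -8-3·λ ≈ -17.9083, π⊥ = -8-3·λ' ≈ -7.0917 ∉ [-0.8, 0.6) ⇒ out
candidate 7: (m,n)=(-16,-14) → π∥ = -16-14·λ ≈ -62.2389, π⊥ = -16-14·λ' ≈ -11.7611 ∉ [-0.8, 0.6) ⇒ out

4, 5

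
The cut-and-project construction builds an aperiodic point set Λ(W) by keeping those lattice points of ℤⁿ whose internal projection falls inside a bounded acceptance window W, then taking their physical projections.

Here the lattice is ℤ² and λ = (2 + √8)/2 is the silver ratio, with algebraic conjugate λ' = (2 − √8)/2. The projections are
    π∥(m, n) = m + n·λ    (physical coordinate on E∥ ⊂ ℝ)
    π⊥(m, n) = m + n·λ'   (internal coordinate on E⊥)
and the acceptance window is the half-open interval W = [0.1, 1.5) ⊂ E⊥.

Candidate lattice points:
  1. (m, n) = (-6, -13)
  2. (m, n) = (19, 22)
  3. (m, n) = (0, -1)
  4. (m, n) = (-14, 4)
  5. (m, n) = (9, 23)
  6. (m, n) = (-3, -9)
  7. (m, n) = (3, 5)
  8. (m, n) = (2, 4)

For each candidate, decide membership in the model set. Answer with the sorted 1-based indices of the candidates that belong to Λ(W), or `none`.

Compute λ' = (2−√8)/2 = -0.41421, so π⊥(m,n) = m -0.41421·n.
[1] lift (-6,-13): star map gives -0.61522; window check 0.1 ≤ -0.61522 < 1.5 is false → out
[2] lift (19,22): star map gives 9.88730; window check 0.1 ≤ 9.88730 < 1.5 is false → out
[3] lift (0,-1): star map gives 0.41421; window check 0.1 ≤ 0.41421 < 1.5 is true → IN Λ
[4] lift (-14,4): star map gives -15.65685; window check 0.1 ≤ -15.65685 < 1.5 is false → out
[5] lift (9,23): star map gives -0.52691; window check 0.1 ≤ -0.52691 < 1.5 is false → out
[6] lift (-3,-9): star map gives 0.72792; window check 0.1 ≤ 0.72792 < 1.5 is true → IN Λ
[7] lift (3,5): star map gives 0.92893; window check 0.1 ≤ 0.92893 < 1.5 is true → IN Λ
[8] lift (2,4): star map gives 0.34315; window check 0.1 ≤ 0.34315 < 1.5 is true → IN Λ

3, 6, 7, 8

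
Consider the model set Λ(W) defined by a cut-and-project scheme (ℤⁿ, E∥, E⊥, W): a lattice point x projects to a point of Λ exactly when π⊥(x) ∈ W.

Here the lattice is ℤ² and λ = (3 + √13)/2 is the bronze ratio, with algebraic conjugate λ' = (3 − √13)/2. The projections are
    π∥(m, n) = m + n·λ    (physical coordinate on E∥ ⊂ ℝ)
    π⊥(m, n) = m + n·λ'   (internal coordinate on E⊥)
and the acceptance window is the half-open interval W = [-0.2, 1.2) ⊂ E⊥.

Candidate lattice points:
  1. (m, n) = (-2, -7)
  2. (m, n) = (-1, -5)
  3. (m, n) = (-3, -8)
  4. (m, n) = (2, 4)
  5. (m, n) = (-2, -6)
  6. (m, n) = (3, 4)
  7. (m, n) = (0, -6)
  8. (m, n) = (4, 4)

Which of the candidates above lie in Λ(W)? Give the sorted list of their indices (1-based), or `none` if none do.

Compute λ' = (3−√13)/2 = -0.302776, so π⊥(m,n) = m -0.302776·n.
#1 (-2,-7): internal coord -2 + (-7)·λ' = +0.119429; +0.119429 ∈ [-0.2, 1.2) → IN Λ
#2 (-1,-5): internal coord -1 + (-5)·λ' = +0.513878; +0.513878 ∈ [-0.2, 1.2) → IN Λ
#3 (-3,-8): internal coord -3 + (-8)·λ' = -0.577795; -0.577795 ∉ [-0.2, 1.2) → out
#4 (2,4): internal coord 2 + (4)·λ' = +0.788897; +0.788897 ∈ [-0.2, 1.2) → IN Λ
#5 (-2,-6): internal coord -2 + (-6)·λ' = -0.183346; -0.183346 ∈ [-0.2, 1.2) → IN Λ
#6 (3,4): internal coord 3 + (4)·λ' = +1.788897; +1.788897 ∉ [-0.2, 1.2) → out
#7 (0,-6): internal coord 0 + (-6)·λ' = +1.816654; +1.816654 ∉ [-0.2, 1.2) → out
#8 (4,4): internal coord 4 + (4)·λ' = +2.788897; +2.788897 ∉ [-0.2, 1.2) → out

1, 2, 4, 5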